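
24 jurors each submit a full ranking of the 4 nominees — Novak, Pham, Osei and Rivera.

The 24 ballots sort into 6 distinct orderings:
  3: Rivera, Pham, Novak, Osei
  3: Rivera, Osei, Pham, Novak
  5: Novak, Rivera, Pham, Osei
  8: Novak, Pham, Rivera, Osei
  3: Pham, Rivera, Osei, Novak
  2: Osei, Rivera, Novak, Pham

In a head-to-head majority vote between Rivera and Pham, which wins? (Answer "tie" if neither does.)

Rivera

Ballots ranking Rivera above Pham: 3 + 3 + 5 + 2 = 13.
Ballots ranking Pham above Rivera: 24 − 13 = 11.
Rivera wins the head-to-head 13–11.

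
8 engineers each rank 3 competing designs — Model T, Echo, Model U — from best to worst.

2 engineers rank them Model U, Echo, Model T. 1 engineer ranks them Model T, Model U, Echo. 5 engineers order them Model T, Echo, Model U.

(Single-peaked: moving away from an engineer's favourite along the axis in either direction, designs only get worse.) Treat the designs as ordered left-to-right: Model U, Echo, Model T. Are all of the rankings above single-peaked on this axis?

Axis positions: Model U=1, Echo=2, Model T=3.
Group 1 (peak Model U at position 1): ranking walks positions 1-2-3, expanding outward from the peak — single-peaked.
Group 2: ranking walks positions 3-1-2; Model U is ranked above Echo even though Echo lies between Model U and the peak Model T on the axis — preferences dip and rise again. Not single-peaked.
Group 3 (peak Model T at position 3): ranking walks positions 3-2-1, expanding outward from the peak — single-peaked.
Group 2 violates single-peakedness, so the profile is not single-peaked on this axis.

no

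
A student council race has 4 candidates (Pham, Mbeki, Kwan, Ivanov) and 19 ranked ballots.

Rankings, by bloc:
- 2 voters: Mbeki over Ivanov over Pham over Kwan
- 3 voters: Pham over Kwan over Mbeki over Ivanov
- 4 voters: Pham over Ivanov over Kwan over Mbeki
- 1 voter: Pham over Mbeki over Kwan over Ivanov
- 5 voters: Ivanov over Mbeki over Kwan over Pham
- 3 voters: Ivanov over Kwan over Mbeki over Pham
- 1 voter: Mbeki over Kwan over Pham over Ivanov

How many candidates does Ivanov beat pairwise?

3

Ivanov against each rival (19 voters):
Ivanov vs Pham: Ivanov, 10–9.
Ivanov–Mbeki: Ivanov 12–7.
Ivanov vs Kwan: Ivanov, 14–5.
Ivanov beats Pham, Mbeki, Kwan — 3 pairwise wins.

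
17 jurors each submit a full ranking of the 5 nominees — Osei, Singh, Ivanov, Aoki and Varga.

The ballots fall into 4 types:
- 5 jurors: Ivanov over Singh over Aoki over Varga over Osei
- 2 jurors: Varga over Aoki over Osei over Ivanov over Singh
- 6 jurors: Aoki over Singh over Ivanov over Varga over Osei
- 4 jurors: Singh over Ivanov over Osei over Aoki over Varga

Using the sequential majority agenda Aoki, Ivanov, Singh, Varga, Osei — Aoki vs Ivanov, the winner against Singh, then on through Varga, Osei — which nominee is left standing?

Round 1: Aoki vs Ivanov — 8–9, Ivanov advances.
Round 2: Ivanov vs Singh — 7–10, Singh advances.
Round 3: Singh vs Varga — 15–2, Singh advances.
Round 4: Singh vs Osei — 15–2, Singh advances.
The agenda winner is Singh.

Singh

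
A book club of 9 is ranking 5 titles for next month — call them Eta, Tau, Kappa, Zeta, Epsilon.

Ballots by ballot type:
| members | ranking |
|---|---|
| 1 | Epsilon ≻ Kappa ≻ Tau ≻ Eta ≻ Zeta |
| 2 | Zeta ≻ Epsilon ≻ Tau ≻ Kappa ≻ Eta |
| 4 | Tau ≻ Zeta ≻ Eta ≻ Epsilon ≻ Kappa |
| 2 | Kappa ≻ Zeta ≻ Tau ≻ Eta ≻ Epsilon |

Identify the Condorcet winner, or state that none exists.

Pairwise majorities:
Eta vs Tau: 0 for Eta, 9 for Tau — Tau by 9–0.
Eta vs Kappa: Eta is ranked higher on 4 ballots, Kappa on 5. Kappa wins 5–4.
Eta vs Zeta: Eta preferred on 1 ballot; Zeta wins 8–1.
Eta vs Epsilon: Eta is ranked higher on 4+2 = 6 ballots, Epsilon on 3. Eta wins 6–3.
Tau vs Kappa: 2+4 = 6 for Tau, 3 for Kappa — Tau by 6–3.
Tau vs Zeta: Tau is ranked higher on 1+4 = 5 ballots, Zeta on 4. Tau wins 5–4.
Tau vs Epsilon: Tau preferred on 4+2 = 6 ballots; Tau wins 6–3.
Kappa vs Zeta: 1+2 = 3 for Kappa, 6 for Zeta — Zeta by 6–3.
Kappa vs Epsilon: Kappa preferred on 2 ballots; Epsilon wins 7–2.
Zeta vs Epsilon: 8 to 1, Zeta.
Tau defeats every rival head-to-head and is the Condorcet winner.

Tau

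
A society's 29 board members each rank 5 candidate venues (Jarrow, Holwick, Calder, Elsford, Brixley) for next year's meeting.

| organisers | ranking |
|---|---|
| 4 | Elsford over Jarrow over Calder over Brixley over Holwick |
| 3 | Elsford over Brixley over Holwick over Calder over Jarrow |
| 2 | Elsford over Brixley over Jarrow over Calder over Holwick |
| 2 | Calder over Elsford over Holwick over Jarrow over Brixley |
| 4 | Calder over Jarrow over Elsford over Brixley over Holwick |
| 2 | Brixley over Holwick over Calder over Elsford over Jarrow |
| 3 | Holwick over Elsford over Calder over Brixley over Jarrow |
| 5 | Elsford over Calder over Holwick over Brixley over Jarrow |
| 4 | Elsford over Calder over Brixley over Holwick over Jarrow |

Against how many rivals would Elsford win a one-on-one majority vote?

Elsford against each rival (29 organisers):
Elsford vs Jarrow: Elsford is ranked higher on 25 ballots, Jarrow on 4. Elsford wins 25–4.
Elsford vs Holwick: Elsford, 24–5.
Elsford vs Calder: Elsford wins 21–8.
Elsford vs Brixley: Elsford preferred on 27 ballots; Elsford wins 27–2.
Elsford beats Jarrow, Holwick, Calder, Brixley — 4 pairwise wins.

4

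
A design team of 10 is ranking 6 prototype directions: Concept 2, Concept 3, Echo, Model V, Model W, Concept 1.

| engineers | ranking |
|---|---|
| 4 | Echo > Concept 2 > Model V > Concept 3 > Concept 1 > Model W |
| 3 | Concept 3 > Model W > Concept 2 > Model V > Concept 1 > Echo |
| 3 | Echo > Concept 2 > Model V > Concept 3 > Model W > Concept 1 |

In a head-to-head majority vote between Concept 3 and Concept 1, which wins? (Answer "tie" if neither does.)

Ballots ranking Concept 3 above Concept 1: 4 + 3 + 3 = 10.
Ballots ranking Concept 1 above Concept 3: 10 − 10 = 0.
Concept 3 wins the head-to-head 10–0.

Concept 3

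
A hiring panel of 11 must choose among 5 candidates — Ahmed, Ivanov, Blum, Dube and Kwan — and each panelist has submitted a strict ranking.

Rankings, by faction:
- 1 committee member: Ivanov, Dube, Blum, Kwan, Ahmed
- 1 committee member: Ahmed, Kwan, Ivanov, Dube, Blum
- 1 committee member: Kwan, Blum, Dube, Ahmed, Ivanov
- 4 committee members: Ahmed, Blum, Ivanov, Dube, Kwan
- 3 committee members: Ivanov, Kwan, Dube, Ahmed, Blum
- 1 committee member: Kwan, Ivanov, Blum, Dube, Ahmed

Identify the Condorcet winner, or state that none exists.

Head-to-head results (11 committee members):
Ahmed–Ivanov: Ahmed 6–5.
Ahmed vs Blum: Ahmed, 8–3.
Ahmed vs Dube: Dube wins 6–5.
Ahmed vs Kwan: Kwan wins 6–5.
Ivanov vs Blum: Ivanov, 6–5.
Ivanov vs Dube: 10 to 1, Ivanov.
Ivanov vs Kwan: Ivanov preferred on 1+4+3 = 8 ballots; Ivanov wins 8–3.
Blum vs Dube: Blum, 6–5.
Blum vs Kwan: 1+4 = 5 for Blum, 6 for Kwan — Kwan by 6–5.
Dube vs Kwan: Dube is ranked higher on 1+4 = 5 ballots, Kwan on 6. Kwan wins 6–5.
Every candidate loses at least once (Ahmed loses to Dube; Ivanov loses to Ahmed; Blum loses to Ahmed; Dube loses to Ivanov; Kwan loses to Ivanov). The majority relation contains the cycle Ahmed → Ivanov → Dube → Ahmed, so there is no Condorcet winner.

none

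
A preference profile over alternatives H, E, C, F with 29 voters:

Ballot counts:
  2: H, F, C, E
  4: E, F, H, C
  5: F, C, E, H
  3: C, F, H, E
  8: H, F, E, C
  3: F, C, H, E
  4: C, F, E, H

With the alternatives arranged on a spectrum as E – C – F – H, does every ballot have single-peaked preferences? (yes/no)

Axis positions: E=1, C=2, F=3, H=4.
Faction 1 (peak H at position 4): ranking walks positions 4-3-2-1, expanding outward from the peak — single-peaked.
Faction 2: ranking walks positions 1-3-4-2; F is ranked above C even though C lies between F and the peak E on the axis — preferences dip and rise again. Not single-peaked.
Faction 3 (peak F at position 3): ranking walks positions 3-2-1-4, expanding outward from the peak — single-peaked.
Faction 4 (peak C at position 2): ranking walks positions 2-3-4-1, expanding outward from the peak — single-peaked.
Faction 5: ranking walks positions 4-3-1-2; E is ranked above C even though C lies between E and the peak H on the axis — preferences dip and rise again. Not single-peaked.
Faction 6 (peak F at position 3): ranking walks positions 3-2-4-1, expanding outward from the peak — single-peaked.
Faction 7 (peak C at position 2): ranking walks positions 2-3-1-4, expanding outward from the peak — single-peaked.
Faction 2 violates single-peakedness, so the profile is not single-peaked on this axis.

no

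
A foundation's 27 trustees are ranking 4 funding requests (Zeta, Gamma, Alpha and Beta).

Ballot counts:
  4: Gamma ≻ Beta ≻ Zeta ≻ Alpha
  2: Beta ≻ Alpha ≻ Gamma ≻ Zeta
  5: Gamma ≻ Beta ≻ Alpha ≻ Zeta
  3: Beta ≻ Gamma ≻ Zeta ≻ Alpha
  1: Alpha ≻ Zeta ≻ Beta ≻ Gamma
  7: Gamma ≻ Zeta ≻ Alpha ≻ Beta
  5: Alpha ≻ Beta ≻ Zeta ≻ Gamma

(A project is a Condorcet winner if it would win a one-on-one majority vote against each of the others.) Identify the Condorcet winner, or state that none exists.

Check each pair by majority over 27 ballots:
Zeta vs Gamma: 6 to 21, Gamma.
Zeta vs Alpha: 4+3+7 = 14 for Zeta, 13 for Alpha — Zeta by 14–13.
Zeta vs Beta: 8 to 19, Beta.
Gamma vs Alpha: 4+5+3+7 = 19 for Gamma, 8 for Alpha — Gamma by 19–8.
Gamma vs Beta: 16 to 11, Gamma.
Alpha vs Beta: Alpha preferred on 1+7+5 = 13 ballots; Beta wins 14–13.
Gamma wins every pairwise contest, so Gamma is the Condorcet winner.

Gamma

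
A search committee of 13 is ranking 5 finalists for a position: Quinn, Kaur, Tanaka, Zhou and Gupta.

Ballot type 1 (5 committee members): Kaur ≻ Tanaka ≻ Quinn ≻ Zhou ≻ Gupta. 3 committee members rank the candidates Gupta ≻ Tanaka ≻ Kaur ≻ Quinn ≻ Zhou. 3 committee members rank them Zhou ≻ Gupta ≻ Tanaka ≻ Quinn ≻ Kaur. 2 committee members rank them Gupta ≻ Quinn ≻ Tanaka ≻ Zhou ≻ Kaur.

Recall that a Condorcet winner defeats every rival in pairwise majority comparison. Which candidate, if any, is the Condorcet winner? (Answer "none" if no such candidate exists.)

none

Check each pair by majority over 13 ballots:
Quinn–Kaur: Kaur 8–5.
Quinn vs Tanaka: Quinn preferred on 2 ballots; Tanaka wins 11–2.
Quinn vs Zhou: Quinn wins 10–3.
Quinn vs Gupta: 5 to 8, Gupta.
Kaur vs Tanaka: Kaur is ranked higher on 5 ballots, Tanaka on 8. Tanaka wins 8–5.
Kaur vs Zhou: Kaur is ranked higher on 5+3 = 8 ballots, Zhou on 5. Kaur wins 8–5.
Kaur vs Gupta: Kaur preferred on 5 ballots; Gupta wins 8–5.
Tanaka vs Zhou: Tanaka wins 10–3.
Tanaka vs Gupta: Gupta, 8–5.
Zhou–Gupta: Zhou 8–5.
Each candidate drops at least one matchup (Quinn loses to Kaur; Kaur loses to Tanaka; Tanaka loses to Gupta; Zhou loses to Quinn; Gupta loses to Zhou); the cycle Quinn beats Zhou beats Gupta beats Quinn rules out a Condorcet winner.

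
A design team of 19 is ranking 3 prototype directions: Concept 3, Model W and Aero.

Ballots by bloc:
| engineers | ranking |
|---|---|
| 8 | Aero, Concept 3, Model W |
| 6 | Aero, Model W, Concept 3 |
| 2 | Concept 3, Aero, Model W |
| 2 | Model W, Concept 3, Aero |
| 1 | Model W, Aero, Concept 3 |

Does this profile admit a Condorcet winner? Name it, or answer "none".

Aero

Head-to-head results (19 engineers):
Concept 3–Model W: Concept 3 10–9.
Concept 3 vs Aero: Concept 3 is ranked higher on 2+2 = 4 ballots, Aero on 15. Aero wins 15–4.
Model W vs Aero: Aero, 16–3.
Only Aero has no losses; Aero is the Condorcet winner.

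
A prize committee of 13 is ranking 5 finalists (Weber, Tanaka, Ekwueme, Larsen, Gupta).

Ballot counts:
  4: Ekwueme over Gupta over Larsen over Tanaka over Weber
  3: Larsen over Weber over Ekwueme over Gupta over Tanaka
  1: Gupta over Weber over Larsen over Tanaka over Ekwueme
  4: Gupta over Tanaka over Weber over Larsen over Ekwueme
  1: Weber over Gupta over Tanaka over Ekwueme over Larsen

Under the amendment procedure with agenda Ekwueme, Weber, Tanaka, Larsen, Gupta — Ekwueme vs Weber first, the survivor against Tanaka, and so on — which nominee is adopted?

Round 1: Ekwueme vs Weber — 4–9, Weber advances.
Round 2: Weber vs Tanaka — 5–8, Tanaka advances.
Round 3: Tanaka vs Larsen — 5–8, Larsen advances.
Round 4: Larsen vs Gupta — 3–10, Gupta advances.
The agenda winner is Gupta.

Gupta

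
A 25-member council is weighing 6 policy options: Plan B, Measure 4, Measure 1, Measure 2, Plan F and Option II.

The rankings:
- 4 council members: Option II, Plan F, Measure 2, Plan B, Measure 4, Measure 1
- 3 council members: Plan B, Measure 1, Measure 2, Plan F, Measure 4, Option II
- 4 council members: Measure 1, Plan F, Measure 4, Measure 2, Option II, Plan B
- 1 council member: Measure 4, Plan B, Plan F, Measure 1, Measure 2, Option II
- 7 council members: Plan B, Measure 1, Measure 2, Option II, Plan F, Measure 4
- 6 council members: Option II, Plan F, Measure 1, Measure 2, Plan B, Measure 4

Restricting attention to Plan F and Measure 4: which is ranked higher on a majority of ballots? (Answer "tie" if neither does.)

Ballots ranking Plan F above Measure 4: 4 + 3 + 4 + 7 + 6 = 24.
Ballots ranking Measure 4 above Plan F: 25 − 24 = 1.
Plan F wins the head-to-head 24–1.

Plan F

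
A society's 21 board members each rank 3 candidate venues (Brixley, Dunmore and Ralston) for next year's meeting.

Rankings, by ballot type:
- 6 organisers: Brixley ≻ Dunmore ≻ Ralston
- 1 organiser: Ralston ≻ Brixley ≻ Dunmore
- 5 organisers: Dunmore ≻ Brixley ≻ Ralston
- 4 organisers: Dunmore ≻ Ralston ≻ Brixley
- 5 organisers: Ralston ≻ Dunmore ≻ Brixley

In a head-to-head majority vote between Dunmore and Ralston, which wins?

Dunmore

Ballots ranking Dunmore above Ralston: 6 + 5 + 4 = 15.
Ballots ranking Ralston above Dunmore: 21 − 15 = 6.
Dunmore wins the head-to-head 15–6.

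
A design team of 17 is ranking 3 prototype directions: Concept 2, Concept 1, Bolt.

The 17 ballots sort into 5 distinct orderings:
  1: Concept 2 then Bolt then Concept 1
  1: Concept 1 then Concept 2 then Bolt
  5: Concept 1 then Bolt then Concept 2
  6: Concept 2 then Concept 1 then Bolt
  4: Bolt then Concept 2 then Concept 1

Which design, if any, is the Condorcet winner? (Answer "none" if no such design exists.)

Head-to-head results (17 engineers):
Concept 2 vs Concept 1: 1+6+4 = 11 for Concept 2, 6 for Concept 1 — Concept 2 by 11–6.
Concept 2 vs Bolt: 8 to 9, Bolt.
Concept 1 vs Bolt: Concept 1 is ranked higher on 1+5+6 = 12 ballots, Bolt on 5. Concept 1 wins 12–5.
Every design loses at least once (Concept 2 loses to Bolt; Concept 1 loses to Concept 2; Bolt loses to Concept 1). The majority relation contains the cycle Concept 2 beats Concept 1 beats Bolt beats Concept 2, so there is no Condorcet winner.

none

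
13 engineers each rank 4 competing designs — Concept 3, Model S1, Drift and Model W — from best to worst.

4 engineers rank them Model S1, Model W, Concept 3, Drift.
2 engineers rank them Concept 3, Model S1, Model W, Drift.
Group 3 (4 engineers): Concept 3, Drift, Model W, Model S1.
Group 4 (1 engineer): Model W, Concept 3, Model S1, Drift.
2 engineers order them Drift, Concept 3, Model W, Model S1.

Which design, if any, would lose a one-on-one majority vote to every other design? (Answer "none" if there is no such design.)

Pairwise majorities:
Concept 3 vs Model S1: Concept 3 is ranked higher on 2+4+1+2 = 9 ballots, Model S1 on 4. Concept 3 wins 9–4.
Concept 3 vs Drift: Concept 3 wins 11–2.
Concept 3–Model W: Concept 3 8–5.
Model S1 vs Drift: 4+2+1 = 7 for Model S1, 6 for Drift — Model S1 by 7–6.
Model S1 vs Model W: Model W wins 7–6.
Drift vs Model W: 4+2 = 6 for Drift, 7 for Model W — Model W by 7–6.
Drift is beaten in every head-to-head and is the Condorcet loser.

Drift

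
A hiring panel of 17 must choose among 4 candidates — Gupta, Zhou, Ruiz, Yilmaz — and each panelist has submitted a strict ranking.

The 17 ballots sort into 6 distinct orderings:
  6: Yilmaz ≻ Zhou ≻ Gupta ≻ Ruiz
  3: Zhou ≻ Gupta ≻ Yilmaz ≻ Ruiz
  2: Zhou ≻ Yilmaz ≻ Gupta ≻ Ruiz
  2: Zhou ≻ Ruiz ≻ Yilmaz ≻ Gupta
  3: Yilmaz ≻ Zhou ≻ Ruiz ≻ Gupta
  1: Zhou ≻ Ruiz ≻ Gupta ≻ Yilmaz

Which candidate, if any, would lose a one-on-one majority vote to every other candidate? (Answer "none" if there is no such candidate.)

Ruiz

Pairwise majorities:
Gupta vs Zhou: Zhou wins 17–0.
Gupta–Ruiz: Gupta 11–6.
Gupta vs Yilmaz: Yilmaz, 13–4.
Zhou vs Ruiz: 17 to 0, Zhou.
Zhou–Yilmaz: Yilmaz 9–8.
Ruiz vs Yilmaz: Yilmaz wins 14–3.
Only Ruiz has no wins; Ruiz is the Condorcet loser.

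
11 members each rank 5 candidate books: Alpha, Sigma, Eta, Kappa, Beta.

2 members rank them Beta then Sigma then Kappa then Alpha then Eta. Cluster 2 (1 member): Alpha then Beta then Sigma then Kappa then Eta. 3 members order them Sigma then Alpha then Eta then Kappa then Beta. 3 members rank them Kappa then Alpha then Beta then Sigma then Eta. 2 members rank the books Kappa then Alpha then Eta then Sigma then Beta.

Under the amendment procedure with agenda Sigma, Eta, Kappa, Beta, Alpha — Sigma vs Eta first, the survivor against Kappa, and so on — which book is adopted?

Alpha

Round 1: Sigma vs Eta — 9–2, Sigma advances.
Round 2: Sigma vs Kappa — 6–5, Sigma advances.
Round 3: Sigma vs Beta — 5–6, Beta advances.
Round 4: Beta vs Alpha — 2–9, Alpha advances.
Alpha survives the agenda.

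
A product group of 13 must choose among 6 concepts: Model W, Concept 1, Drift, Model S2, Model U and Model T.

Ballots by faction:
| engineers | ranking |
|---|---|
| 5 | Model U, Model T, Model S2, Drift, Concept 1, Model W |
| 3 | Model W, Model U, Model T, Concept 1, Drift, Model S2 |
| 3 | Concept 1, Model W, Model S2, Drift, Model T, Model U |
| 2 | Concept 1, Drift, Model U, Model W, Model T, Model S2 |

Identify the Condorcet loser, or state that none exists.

Head-to-head results (13 engineers):
Model W vs Concept 1: Concept 1 wins 10–3.
Model W vs Drift: Model W preferred on 3+3 = 6 ballots; Drift wins 7–6.
Model W vs Model S2: Model W preferred on 3+3+2 = 8 ballots; Model W wins 8–5.
Model W vs Model U: Model U, 7–6.
Model W vs Model T: Model W is ranked higher on 3+3+2 = 8 ballots, Model T on 5. Model W wins 8–5.
Concept 1 vs Drift: Concept 1 wins 8–5.
Concept 1 vs Model S2: 8 to 5, Concept 1.
Concept 1 vs Model U: Model U wins 8–5.
Concept 1 vs Model T: Concept 1 preferred on 3+2 = 5 ballots; Model T wins 8–5.
Drift vs Model S2: Drift preferred on 3+2 = 5 ballots; Model S2 wins 8–5.
Drift–Model U: Model U 8–5.
Drift vs Model T: Drift preferred on 3+2 = 5 ballots; Model T wins 8–5.
Model S2 vs Model U: Model S2 preferred on 3 ballots; Model U wins 10–3.
Model S2 vs Model T: Model T wins 10–3.
Model U vs Model T: Model U preferred on 5+3+2 = 10 ballots; Model U wins 10–3.
No design is winless: Model W beats Model S2; Concept 1 beats Model W; Drift beats Model W; Model S2 beats Drift; Model U beats Model W; Model T beats Concept 1. There is no Condorcet loser.

none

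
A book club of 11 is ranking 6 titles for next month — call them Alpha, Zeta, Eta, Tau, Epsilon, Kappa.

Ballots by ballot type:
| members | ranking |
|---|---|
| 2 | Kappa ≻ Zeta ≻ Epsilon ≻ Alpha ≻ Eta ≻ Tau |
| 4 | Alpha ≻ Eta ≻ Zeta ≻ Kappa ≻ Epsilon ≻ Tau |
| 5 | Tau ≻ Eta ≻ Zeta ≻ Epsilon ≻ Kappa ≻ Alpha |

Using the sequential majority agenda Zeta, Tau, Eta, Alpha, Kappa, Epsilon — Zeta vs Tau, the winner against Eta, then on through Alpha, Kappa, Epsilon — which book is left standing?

Kappa

Round 1: Zeta vs Tau — 6–5, Zeta advances.
Round 2: Zeta vs Eta — 2–9, Eta advances.
Round 3: Eta vs Alpha — 5–6, Alpha advances.
Round 4: Alpha vs Kappa — 4–7, Kappa advances.
Round 5: Kappa vs Epsilon — 6–5, Kappa advances.
Kappa survives the agenda.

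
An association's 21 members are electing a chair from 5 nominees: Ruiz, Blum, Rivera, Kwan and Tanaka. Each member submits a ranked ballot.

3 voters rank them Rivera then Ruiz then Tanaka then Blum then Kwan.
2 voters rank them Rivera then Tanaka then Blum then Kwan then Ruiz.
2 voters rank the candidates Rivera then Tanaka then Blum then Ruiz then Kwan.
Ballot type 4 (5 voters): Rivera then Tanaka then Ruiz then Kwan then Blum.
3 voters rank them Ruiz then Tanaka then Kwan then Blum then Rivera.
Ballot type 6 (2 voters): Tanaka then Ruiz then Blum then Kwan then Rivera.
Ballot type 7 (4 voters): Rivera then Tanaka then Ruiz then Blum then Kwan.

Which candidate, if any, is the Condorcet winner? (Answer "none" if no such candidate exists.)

Rivera

Pairwise majorities:
Ruiz vs Blum: 3+5+3+2+4 = 17 for Ruiz, 4 for Blum — Ruiz by 17–4.
Ruiz vs Rivera: 5 to 16, Rivera.
Ruiz vs Kwan: 3+2+5+3+2+4 = 19 for Ruiz, 2 for Kwan — Ruiz by 19–2.
Ruiz vs Tanaka: 6 to 15, Tanaka.
Blum vs Rivera: Blum is ranked higher on 3+2 = 5 ballots, Rivera on 16. Rivera wins 16–5.
Blum vs Kwan: 13 to 8, Blum.
Blum vs Tanaka: Blum is ranked higher on 0 ballots, Tanaka on 21. Tanaka wins 21–0.
Rivera vs Kwan: Rivera is ranked higher on 3+2+2+5+4 = 16 ballots, Kwan on 5. Rivera wins 16–5.
Rivera vs Tanaka: Rivera is ranked higher on 3+2+2+5+4 = 16 ballots, Tanaka on 5. Rivera wins 16–5.
Kwan vs Tanaka: Kwan preferred on 0 ballots; Tanaka wins 21–0.
Rivera wins every pairwise contest, so Rivera is the Condorcet winner.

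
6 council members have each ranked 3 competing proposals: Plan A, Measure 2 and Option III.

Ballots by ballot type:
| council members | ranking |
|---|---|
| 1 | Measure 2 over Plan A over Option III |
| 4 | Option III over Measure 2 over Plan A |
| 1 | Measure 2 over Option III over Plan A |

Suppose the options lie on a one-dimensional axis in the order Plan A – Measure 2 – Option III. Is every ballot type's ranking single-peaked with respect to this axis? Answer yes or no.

Axis positions: Plan A=1, Measure 2=2, Option III=3.
Ballot type 1 (peak Measure 2 at position 2): ranking walks positions 2-1-3, expanding outward from the peak — single-peaked.
Ballot type 2 (peak Option III at position 3): ranking walks positions 3-2-1, expanding outward from the peak — single-peaked.
Ballot type 3 (peak Measure 2 at position 2): ranking walks positions 2-3-1, expanding outward from the peak — single-peaked.
Every ranking is single-peaked on this axis.

yes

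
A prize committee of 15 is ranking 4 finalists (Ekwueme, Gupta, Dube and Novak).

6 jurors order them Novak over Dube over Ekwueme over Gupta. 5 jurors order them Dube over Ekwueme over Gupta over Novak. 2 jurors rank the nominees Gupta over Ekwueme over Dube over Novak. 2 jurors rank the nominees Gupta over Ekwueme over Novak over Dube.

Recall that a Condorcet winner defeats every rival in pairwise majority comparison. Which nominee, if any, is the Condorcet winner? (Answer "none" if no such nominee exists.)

none

Check each pair by majority over 15 ballots:
Ekwueme–Gupta: Ekwueme 11–4.
Ekwueme vs Dube: 2+2 = 4 for Ekwueme, 11 for Dube — Dube by 11–4.
Ekwueme–Novak: Ekwueme 9–6.
Gupta vs Dube: Dube, 11–4.
Gupta vs Novak: Gupta, 9–6.
Dube–Novak: Novak 8–7.
Each nominee drops at least one matchup (Ekwueme loses to Dube; Gupta loses to Ekwueme; Dube loses to Novak; Novak loses to Ekwueme); the cycle Ekwueme > Novak > Dube > Ekwueme rules out a Condorcet winner.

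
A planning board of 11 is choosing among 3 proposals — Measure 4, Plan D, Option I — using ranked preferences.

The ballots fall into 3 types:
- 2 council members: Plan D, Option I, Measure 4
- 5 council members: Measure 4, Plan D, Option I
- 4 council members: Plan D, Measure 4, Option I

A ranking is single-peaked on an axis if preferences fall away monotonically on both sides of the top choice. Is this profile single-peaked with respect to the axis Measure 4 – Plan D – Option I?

yes

Axis positions: Measure 4=1, Plan D=2, Option I=3.
Type 1 (peak Plan D at position 2): ranking walks positions 2-3-1, expanding outward from the peak — single-peaked.
Type 2 (peak Measure 4 at position 1): ranking walks positions 1-2-3, expanding outward from the peak — single-peaked.
Type 3 (peak Plan D at position 2): ranking walks positions 2-1-3, expanding outward from the peak — single-peaked.
Every ranking is single-peaked on this axis.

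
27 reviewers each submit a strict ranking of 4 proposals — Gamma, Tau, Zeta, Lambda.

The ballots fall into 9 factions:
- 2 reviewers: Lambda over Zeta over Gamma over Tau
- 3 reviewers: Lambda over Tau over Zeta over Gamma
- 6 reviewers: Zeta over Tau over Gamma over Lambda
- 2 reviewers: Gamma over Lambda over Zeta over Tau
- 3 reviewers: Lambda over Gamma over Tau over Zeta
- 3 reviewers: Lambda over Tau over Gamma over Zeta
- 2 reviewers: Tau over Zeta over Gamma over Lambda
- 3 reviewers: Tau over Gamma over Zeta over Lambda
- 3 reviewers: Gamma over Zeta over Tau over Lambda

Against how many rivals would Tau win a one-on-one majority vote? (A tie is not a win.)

Tau against each rival (27 reviewers):
Tau vs Gamma: Tau preferred on 3+6+3+2+3 = 17 ballots; Tau wins 17–10.
Tau–Zeta: Tau 14–13.
Tau vs Lambda: 14 to 13, Tau.
Tau beats Gamma, Zeta, Lambda — 3 pairwise wins.

3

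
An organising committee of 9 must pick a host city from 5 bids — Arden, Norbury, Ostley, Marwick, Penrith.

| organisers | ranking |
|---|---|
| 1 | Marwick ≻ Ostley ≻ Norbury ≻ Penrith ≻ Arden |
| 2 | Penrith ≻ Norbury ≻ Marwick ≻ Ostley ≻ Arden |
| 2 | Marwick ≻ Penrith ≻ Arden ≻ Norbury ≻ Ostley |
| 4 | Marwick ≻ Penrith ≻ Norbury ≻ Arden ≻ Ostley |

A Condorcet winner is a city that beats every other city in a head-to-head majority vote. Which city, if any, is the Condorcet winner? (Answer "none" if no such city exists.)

Head-to-head results (9 organisers):
Arden vs Norbury: Norbury, 7–2.
Arden–Ostley: Arden 6–3.
Arden–Marwick: Marwick 9–0.
Arden–Penrith: Penrith 9–0.
Norbury vs Ostley: Norbury, 8–1.
Norbury vs Marwick: Marwick wins 7–2.
Norbury–Penrith: Penrith 8–1.
Ostley vs Marwick: Marwick, 9–0.
Ostley vs Penrith: Penrith wins 8–1.
Marwick–Penrith: Marwick 7–2.
Marwick defeats every rival head-to-head and is the Condorcet winner.

Marwick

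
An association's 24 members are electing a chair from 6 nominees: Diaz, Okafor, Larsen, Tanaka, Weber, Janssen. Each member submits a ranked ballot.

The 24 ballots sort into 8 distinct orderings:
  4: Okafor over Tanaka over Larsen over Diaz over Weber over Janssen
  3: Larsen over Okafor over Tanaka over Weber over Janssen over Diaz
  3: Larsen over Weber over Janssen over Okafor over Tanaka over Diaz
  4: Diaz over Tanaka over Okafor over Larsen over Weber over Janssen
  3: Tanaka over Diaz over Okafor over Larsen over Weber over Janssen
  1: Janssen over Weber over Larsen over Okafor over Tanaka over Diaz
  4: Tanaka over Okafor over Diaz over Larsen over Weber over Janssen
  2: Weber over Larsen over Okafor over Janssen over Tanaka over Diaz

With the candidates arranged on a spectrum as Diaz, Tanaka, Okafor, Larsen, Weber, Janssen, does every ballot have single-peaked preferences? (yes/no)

Axis positions: Diaz=1, Tanaka=2, Okafor=3, Larsen=4, Weber=5, Janssen=6.
Faction 1 (peak Okafor at position 3): ranking walks positions 3-2-4-1-5-6, expanding outward from the peak — single-peaked.
Faction 2 (peak Larsen at position 4): ranking walks positions 4-3-2-5-6-1, expanding outward from the peak — single-peaked.
Faction 3 (peak Larsen at position 4): ranking walks positions 4-5-6-3-2-1, expanding outward from the peak — single-peaked.
Faction 4 (peak Diaz at position 1): ranking walks positions 1-2-3-4-5-6, expanding outward from the peak — single-peaked.
Faction 5 (peak Tanaka at position 2): ranking walks positions 2-1-3-4-5-6, expanding outward from the peak — single-peaked.
Faction 6 (peak Janssen at position 6): ranking walks positions 6-5-4-3-2-1, expanding outward from the peak — single-peaked.
Faction 7 (peak Tanaka at position 2): ranking walks positions 2-3-1-4-5-6, expanding outward from the peak — single-peaked.
Faction 8 (peak Weber at position 5): ranking walks positions 5-4-3-6-2-1, expanding outward from the peak — single-peaked.
Every ranking is single-peaked on this axis.

yes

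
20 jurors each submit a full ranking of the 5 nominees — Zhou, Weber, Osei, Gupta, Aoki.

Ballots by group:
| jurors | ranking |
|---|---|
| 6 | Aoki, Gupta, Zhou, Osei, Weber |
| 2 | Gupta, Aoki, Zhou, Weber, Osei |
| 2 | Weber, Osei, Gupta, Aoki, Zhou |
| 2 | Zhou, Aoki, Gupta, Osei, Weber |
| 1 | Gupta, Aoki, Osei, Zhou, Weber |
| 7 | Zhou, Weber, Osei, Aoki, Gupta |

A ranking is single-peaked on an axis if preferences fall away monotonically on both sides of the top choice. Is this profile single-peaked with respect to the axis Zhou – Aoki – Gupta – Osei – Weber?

Axis positions: Zhou=1, Aoki=2, Gupta=3, Osei=4, Weber=5.
Group 1 (peak Aoki at position 2): ranking walks positions 2-3-1-4-5, expanding outward from the peak — single-peaked.
Group 2: ranking walks positions 3-2-1-5-4; Weber is ranked above Osei even though Osei lies between Weber and the peak Gupta on the axis — preferences dip and rise again. Not single-peaked.
Group 3 (peak Weber at position 5): ranking walks positions 5-4-3-2-1, expanding outward from the peak — single-peaked.
Group 4 (peak Zhou at position 1): ranking walks positions 1-2-3-4-5, expanding outward from the peak — single-peaked.
Group 5 (peak Gupta at position 3): ranking walks positions 3-2-4-1-5, expanding outward from the peak — single-peaked.
Group 6: ranking walks positions 1-5-4-2-3; Weber is ranked above Aoki even though Aoki lies between Weber and the peak Zhou on the axis — preferences dip and rise again. Not single-peaked.
Group 2 violates single-peakedness, so the profile is not single-peaked on this axis.

no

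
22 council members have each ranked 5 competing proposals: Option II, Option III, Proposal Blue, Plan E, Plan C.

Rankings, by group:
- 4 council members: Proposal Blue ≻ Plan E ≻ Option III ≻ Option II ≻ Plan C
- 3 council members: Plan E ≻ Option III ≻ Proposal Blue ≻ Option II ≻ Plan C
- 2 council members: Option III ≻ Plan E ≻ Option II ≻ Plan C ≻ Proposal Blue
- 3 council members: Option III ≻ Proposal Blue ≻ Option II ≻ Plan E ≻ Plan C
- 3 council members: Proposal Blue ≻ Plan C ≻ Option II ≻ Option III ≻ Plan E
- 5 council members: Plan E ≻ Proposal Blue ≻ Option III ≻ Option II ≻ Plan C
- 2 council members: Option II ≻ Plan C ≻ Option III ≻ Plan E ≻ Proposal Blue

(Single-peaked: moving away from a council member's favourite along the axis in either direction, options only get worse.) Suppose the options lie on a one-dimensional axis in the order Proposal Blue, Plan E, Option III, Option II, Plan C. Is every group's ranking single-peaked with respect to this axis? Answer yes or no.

Axis positions: Proposal Blue=1, Plan E=2, Option III=3, Option II=4, Plan C=5.
Group 1 (peak Proposal Blue at position 1): ranking walks positions 1-2-3-4-5, expanding outward from the peak — single-peaked.
Group 2 (peak Plan E at position 2): ranking walks positions 2-3-1-4-5, expanding outward from the peak — single-peaked.
Group 3 (peak Option III at position 3): ranking walks positions 3-2-4-5-1, expanding outward from the peak — single-peaked.
Group 4: ranking walks positions 3-1-4-2-5; Proposal Blue is ranked above Plan E even though Plan E lies between Proposal Blue and the peak Option III on the axis — preferences dip and rise again. Not single-peaked.
Group 5: ranking walks positions 1-5-4-3-2; Plan C is ranked above Plan E even though Plan E lies between Plan C and the peak Proposal Blue on the axis — preferences dip and rise again. Not single-peaked.
Group 6 (peak Plan E at position 2): ranking walks positions 2-1-3-4-5, expanding outward from the peak — single-peaked.
Group 7 (peak Option II at position 4): ranking walks positions 4-5-3-2-1, expanding outward from the peak — single-peaked.
Group 4 violates single-peakedness, so the profile is not single-peaked on this axis.

no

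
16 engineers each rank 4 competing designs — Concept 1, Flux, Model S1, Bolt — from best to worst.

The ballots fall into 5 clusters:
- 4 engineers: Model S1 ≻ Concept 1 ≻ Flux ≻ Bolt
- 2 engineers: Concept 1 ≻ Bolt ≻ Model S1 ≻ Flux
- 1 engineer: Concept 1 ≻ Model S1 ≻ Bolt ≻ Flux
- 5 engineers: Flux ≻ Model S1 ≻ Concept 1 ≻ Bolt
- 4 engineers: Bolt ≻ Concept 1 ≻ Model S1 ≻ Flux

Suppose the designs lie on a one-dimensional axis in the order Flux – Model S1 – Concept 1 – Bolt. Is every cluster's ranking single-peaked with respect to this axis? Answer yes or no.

yes

Axis positions: Flux=1, Model S1=2, Concept 1=3, Bolt=4.
Cluster 1 (peak Model S1 at position 2): ranking walks positions 2-3-1-4, expanding outward from the peak — single-peaked.
Cluster 2 (peak Concept 1 at position 3): ranking walks positions 3-4-2-1, expanding outward from the peak — single-peaked.
Cluster 3 (peak Concept 1 at position 3): ranking walks positions 3-2-4-1, expanding outward from the peak — single-peaked.
Cluster 4 (peak Flux at position 1): ranking walks positions 1-2-3-4, expanding outward from the peak — single-peaked.
Cluster 5 (peak Bolt at position 4): ranking walks positions 4-3-2-1, expanding outward from the peak — single-peaked.
Every ranking is single-peaked on this axis.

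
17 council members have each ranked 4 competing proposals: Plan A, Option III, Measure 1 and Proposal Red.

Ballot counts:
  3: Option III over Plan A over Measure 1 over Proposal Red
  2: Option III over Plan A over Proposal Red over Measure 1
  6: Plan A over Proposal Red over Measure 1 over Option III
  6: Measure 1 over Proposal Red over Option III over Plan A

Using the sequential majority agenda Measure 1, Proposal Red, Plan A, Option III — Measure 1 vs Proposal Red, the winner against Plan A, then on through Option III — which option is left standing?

Option III

Round 1: Measure 1 vs Proposal Red — 9–8, Measure 1 advances.
Round 2: Measure 1 vs Plan A — 6–11, Plan A advances.
Round 3: Plan A vs Option III — 6–11, Option III advances.
Option III survives the agenda.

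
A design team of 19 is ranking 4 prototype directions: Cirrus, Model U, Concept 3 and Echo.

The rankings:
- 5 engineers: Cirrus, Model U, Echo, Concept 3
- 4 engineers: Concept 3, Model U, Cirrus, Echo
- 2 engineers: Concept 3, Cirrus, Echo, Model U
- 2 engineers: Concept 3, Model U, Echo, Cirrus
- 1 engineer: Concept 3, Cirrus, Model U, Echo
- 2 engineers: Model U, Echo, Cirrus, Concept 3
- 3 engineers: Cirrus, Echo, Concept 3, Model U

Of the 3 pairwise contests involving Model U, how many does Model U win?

Model U against each rival (19 engineers):
Model U–Cirrus: Cirrus 11–8.
Model U vs Concept 3: Concept 3, 12–7.
Model U vs Echo: Model U, 14–5.
Model U beats Echo; loses to Cirrus, Concept 3 — 1 pairwise win.

1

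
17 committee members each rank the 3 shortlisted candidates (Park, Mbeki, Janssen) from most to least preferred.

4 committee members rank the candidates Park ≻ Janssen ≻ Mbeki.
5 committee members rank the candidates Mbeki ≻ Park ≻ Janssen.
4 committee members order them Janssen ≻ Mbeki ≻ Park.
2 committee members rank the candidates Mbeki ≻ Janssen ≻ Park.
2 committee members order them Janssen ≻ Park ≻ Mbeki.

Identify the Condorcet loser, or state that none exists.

none

Pairwise majorities:
Park vs Mbeki: Mbeki, 11–6.
Park vs Janssen: Park wins 9–8.
Mbeki vs Janssen: 5+2 = 7 for Mbeki, 10 for Janssen — Janssen by 10–7.
Each candidate has at least one pairwise win (Park beats Janssen; Mbeki beats Park; Janssen beats Mbeki) — no Condorcet loser.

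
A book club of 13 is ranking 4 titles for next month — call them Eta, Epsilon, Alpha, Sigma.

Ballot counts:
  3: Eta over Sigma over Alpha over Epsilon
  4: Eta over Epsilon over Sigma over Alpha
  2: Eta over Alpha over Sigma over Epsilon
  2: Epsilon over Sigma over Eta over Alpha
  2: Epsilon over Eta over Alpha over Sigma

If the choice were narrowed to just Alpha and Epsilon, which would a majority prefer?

Ballots ranking Alpha above Epsilon: 3 + 2 = 5.
Ballots ranking Epsilon above Alpha: 13 − 5 = 8.
Epsilon wins the head-to-head 8–5.

Epsilon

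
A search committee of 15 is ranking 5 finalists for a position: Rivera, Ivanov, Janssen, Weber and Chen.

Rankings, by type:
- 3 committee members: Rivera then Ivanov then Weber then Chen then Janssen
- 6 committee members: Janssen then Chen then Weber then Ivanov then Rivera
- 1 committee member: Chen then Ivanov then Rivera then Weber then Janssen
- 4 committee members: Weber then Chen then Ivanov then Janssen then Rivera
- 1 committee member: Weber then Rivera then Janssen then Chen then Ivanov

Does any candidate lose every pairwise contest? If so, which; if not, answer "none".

Rivera

Pairwise majorities:
Rivera vs Ivanov: 4 to 11, Ivanov.
Rivera vs Janssen: 5 to 10, Janssen.
Rivera vs Weber: Weber, 11–4.
Rivera–Chen: Chen 11–4.
Ivanov vs Janssen: Ivanov preferred on 3+1+4 = 8 ballots; Ivanov wins 8–7.
Ivanov vs Weber: Ivanov preferred on 3+1 = 4 ballots; Weber wins 11–4.
Ivanov vs Chen: Chen, 12–3.
Janssen vs Weber: Weber, 9–6.
Janssen vs Chen: 6+1 = 7 for Janssen, 8 for Chen — Chen by 8–7.
Weber vs Chen: Weber is ranked higher on 3+4+1 = 8 ballots, Chen on 7. Weber wins 8–7.
Only Rivera has no wins; Rivera is the Condorcet loser.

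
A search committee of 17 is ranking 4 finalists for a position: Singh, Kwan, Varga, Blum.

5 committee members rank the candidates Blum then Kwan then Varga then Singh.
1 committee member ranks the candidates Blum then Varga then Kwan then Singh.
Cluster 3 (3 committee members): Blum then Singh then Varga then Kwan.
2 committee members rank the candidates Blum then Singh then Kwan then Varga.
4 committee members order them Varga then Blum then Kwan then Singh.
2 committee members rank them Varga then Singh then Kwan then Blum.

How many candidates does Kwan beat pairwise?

Kwan against each rival (17 committee members):
Kwan vs Singh: Kwan preferred on 5+1+4 = 10 ballots; Kwan wins 10–7.
Kwan vs Varga: Varga wins 10–7.
Kwan vs Blum: 2 to 15, Blum.
Kwan beats Singh; loses to Varga, Blum — 1 pairwise win.

1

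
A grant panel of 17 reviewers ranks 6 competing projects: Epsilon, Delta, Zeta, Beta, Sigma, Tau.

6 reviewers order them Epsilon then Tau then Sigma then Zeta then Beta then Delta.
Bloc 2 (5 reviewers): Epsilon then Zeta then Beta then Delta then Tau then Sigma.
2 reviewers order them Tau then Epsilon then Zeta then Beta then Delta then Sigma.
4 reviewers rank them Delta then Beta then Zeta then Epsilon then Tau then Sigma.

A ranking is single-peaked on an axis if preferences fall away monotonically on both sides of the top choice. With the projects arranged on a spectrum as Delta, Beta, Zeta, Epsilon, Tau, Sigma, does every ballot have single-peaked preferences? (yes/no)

Axis positions: Delta=1, Beta=2, Zeta=3, Epsilon=4, Tau=5, Sigma=6.
Bloc 1 (peak Epsilon at position 4): ranking walks positions 4-5-6-3-2-1, expanding outward from the peak — single-peaked.
Bloc 2 (peak Epsilon at position 4): ranking walks positions 4-3-2-1-5-6, expanding outward from the peak — single-peaked.
Bloc 3 (peak Tau at position 5): ranking walks positions 5-4-3-2-1-6, expanding outward from the peak — single-peaked.
Bloc 4 (peak Delta at position 1): ranking walks positions 1-2-3-4-5-6, expanding outward from the peak — single-peaked.
Every ranking is single-peaked on this axis.

yes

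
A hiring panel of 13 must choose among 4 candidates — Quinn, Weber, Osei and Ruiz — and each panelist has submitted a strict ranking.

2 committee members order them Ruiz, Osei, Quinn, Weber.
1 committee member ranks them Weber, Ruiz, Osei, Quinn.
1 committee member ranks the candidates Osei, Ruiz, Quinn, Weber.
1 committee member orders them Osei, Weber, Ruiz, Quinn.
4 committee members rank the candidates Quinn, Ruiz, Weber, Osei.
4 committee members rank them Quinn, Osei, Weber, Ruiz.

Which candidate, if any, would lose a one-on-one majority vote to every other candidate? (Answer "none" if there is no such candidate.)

Weber

Pairwise majorities:
Quinn vs Weber: Quinn wins 11–2.
Quinn vs Osei: Quinn wins 8–5.
Quinn vs Ruiz: 8 to 5, Quinn.
Weber vs Osei: Weber preferred on 1+4 = 5 ballots; Osei wins 8–5.
Weber vs Ruiz: 6 to 7, Ruiz.
Osei vs Ruiz: Osei preferred on 1+1+4 = 6 ballots; Ruiz wins 7–6.
Weber loses to every other candidate — it is the Condorcet loser.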